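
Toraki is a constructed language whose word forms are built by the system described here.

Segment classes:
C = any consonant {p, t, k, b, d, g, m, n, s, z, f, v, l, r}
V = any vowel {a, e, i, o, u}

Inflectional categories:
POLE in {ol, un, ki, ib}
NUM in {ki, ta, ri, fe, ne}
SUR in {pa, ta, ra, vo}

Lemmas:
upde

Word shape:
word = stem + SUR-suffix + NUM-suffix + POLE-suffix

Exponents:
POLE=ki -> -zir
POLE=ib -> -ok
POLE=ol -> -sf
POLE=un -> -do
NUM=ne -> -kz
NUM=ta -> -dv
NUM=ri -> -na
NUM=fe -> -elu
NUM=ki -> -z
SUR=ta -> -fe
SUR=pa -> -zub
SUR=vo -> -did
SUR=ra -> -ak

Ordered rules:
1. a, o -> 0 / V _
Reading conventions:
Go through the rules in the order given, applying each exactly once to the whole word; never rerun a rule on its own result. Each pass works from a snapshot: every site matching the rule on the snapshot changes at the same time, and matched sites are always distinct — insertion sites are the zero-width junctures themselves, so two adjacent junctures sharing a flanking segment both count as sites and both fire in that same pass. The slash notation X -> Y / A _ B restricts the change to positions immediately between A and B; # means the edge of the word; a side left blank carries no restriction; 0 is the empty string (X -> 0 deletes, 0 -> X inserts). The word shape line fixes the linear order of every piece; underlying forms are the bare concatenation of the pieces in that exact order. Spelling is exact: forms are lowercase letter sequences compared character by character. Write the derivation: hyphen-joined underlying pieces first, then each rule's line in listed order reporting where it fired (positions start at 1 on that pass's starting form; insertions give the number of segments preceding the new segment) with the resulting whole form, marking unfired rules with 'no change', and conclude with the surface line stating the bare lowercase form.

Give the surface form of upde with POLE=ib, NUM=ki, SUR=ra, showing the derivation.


underlying: upde-ak-z-ok
1. a, o -> 0 / V _: fires at position(s) 5: updekzok
surface: updekzok


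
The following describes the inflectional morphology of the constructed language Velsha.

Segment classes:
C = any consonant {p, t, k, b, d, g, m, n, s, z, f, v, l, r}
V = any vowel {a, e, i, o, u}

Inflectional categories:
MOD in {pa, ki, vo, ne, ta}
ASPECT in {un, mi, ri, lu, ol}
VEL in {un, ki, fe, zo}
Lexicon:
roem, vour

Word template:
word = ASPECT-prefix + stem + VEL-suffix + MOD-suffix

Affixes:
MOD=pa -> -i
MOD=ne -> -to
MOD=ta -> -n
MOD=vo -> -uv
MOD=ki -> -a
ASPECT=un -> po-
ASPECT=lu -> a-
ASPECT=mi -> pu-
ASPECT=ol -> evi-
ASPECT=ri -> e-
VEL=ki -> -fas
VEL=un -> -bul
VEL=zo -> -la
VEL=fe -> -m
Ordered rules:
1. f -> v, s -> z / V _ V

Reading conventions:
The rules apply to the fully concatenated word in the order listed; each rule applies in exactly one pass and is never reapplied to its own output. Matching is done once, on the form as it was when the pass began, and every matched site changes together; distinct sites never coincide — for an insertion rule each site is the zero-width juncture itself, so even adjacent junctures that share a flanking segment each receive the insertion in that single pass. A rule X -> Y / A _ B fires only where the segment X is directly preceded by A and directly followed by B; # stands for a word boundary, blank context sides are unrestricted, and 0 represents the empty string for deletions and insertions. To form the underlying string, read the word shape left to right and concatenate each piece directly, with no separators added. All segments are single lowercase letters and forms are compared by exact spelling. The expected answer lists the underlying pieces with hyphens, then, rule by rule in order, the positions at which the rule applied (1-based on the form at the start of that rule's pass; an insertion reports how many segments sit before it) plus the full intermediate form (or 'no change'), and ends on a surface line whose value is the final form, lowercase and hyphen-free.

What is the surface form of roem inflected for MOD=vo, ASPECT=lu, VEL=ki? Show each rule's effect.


underlying: a-roem-fas-uv
1. f -> v, s -> z / V _ V: fires at position(s) 8: aroemfazuv
surface: aroemfazuv


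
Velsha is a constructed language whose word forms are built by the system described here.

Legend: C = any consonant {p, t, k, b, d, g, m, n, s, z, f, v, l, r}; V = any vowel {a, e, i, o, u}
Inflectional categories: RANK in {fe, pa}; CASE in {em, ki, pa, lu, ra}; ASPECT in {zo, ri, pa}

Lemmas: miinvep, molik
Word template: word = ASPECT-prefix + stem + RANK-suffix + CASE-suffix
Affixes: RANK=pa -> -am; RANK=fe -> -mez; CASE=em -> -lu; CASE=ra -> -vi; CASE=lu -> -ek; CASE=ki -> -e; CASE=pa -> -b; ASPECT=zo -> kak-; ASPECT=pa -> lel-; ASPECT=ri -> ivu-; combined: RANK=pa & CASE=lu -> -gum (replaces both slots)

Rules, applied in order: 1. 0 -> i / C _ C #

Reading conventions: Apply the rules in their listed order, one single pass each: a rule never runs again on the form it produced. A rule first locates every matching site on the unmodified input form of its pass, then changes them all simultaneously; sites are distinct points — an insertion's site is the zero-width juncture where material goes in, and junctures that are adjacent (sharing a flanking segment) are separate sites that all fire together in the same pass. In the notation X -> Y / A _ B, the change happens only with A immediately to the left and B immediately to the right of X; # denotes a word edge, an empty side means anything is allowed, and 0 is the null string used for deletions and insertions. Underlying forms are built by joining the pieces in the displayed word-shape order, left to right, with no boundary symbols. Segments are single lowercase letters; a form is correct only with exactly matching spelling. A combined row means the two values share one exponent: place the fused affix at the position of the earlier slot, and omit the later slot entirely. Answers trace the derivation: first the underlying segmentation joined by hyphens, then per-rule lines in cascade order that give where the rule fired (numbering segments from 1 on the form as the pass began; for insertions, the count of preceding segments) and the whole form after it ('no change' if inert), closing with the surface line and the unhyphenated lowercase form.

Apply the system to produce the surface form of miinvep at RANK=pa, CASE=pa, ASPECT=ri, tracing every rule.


underlying: ivu-miinvep-am-b
1. 0 -> i / C _ C #: inserts after position(s) 12: ivumiinvepamib
surface: ivumiinvepamib


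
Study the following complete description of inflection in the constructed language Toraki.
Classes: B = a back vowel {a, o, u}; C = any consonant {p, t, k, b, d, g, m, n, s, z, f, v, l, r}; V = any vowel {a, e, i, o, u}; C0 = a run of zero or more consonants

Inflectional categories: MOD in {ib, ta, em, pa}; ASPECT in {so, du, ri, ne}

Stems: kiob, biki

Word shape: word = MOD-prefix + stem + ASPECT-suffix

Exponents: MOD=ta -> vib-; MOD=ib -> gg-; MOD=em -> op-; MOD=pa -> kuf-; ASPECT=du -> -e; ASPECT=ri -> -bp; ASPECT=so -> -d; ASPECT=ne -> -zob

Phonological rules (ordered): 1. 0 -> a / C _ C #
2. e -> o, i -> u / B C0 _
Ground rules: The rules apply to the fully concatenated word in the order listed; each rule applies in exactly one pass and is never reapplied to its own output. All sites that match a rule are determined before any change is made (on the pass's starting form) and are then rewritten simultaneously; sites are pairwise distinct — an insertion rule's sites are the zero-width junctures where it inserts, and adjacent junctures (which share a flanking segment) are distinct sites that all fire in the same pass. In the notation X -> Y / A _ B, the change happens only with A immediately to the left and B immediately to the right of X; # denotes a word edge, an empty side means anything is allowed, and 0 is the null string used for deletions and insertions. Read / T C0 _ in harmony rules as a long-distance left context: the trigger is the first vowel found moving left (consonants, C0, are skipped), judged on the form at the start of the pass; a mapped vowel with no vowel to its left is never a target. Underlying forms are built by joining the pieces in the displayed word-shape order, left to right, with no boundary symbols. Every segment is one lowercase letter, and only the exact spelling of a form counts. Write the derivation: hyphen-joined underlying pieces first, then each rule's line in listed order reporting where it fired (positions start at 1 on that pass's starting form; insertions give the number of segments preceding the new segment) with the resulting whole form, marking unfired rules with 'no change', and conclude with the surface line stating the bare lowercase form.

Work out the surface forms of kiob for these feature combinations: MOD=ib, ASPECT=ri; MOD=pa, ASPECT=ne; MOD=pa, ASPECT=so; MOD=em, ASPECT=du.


cell MOD=ib, ASPECT=ri:
underlying: gg-kiob-bp
1. 0 -> a / C _ C #: inserts after position(s) 7: ggkiobbap
2. e -> o, i -> u / B C0 _: no change
surface: ggkiobbap

cell MOD=pa, ASPECT=ne:
underlying: kuf-kiob-zob
1. 0 -> a / C _ C #: no change
2. e -> o, i -> u / B C0 _: fires at position(s) 5: kufkuobzob
surface: kufkuobzob

cell MOD=pa, ASPECT=so:
underlying: kuf-kiob-d
1. 0 -> a / C _ C #: inserts after position(s) 7: kufkiobad
2. e -> o, i -> u / B C0 _: fires at position(s) 5: kufkuobad
surface: kufkuobad

cell MOD=em, ASPECT=du:
underlying: op-kiob-e
1. 0 -> a / C _ C #: no change
2. e -> o, i -> u / B C0 _: fires at position(s) 4, 7: opkuobo
surface: opkuobo


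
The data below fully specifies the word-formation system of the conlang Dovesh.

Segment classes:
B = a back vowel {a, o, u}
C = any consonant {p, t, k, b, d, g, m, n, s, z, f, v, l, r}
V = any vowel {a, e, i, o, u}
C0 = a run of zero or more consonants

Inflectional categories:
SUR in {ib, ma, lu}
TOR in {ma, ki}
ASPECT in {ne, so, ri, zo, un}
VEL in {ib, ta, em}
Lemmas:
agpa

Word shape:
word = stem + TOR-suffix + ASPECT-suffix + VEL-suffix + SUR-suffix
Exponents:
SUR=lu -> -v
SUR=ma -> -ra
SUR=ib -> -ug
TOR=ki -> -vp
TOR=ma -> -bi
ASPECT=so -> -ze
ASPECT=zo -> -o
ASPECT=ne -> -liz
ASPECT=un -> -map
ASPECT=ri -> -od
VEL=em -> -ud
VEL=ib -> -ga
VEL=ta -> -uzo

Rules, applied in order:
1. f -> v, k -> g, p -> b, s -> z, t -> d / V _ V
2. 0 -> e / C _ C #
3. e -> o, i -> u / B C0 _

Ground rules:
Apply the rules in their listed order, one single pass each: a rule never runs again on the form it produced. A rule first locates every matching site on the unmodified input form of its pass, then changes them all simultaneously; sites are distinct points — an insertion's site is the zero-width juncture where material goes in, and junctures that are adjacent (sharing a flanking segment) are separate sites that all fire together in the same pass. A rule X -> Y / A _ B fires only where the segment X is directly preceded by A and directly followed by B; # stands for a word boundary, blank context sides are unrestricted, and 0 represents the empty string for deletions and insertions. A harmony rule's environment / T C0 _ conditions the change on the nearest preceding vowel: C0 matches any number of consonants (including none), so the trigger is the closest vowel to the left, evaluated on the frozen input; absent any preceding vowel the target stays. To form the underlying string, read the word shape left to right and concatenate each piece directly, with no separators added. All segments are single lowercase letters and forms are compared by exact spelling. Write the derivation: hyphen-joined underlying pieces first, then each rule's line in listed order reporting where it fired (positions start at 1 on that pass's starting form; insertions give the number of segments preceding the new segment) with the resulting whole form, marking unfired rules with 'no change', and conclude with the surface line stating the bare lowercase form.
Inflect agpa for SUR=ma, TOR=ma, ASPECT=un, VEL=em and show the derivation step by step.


underlying: agpa-bi-map-ud-ra
1. f -> v, k -> g, p -> b, s -> z, t -> d / V _ V: fires at position(s) 9: agpabimabudra
2. 0 -> e / C _ C #: no change
3. e -> o, i -> u / B C0 _: fires at position(s) 6: agpabumabudra
surface: agpabumabudra


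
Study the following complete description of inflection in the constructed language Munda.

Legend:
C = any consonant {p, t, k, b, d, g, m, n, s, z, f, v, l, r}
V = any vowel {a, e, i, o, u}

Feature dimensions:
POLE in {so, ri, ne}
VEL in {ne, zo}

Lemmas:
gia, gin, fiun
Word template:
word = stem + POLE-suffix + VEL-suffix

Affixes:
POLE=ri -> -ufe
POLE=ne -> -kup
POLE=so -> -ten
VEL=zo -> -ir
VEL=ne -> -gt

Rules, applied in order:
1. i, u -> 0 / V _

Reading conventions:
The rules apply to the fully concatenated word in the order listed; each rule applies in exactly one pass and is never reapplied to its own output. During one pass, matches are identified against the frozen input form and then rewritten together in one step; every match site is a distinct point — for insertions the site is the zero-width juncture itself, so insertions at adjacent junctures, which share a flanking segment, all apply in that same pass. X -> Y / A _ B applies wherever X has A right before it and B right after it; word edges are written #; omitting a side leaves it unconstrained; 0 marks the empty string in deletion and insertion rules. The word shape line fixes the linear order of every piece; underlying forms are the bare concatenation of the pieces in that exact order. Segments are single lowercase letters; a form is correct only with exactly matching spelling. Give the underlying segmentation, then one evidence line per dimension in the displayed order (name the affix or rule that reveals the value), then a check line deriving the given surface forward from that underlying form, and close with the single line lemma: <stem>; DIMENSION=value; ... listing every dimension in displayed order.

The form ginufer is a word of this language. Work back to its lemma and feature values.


underlying: gin-ufe-ir
POLE=ri - signalled by the affix -ufe
VEL=zo - signalled by the affix -ir
check: ginufeir -> ginufer
lemma: gin; POLE=ri; VEL=zo


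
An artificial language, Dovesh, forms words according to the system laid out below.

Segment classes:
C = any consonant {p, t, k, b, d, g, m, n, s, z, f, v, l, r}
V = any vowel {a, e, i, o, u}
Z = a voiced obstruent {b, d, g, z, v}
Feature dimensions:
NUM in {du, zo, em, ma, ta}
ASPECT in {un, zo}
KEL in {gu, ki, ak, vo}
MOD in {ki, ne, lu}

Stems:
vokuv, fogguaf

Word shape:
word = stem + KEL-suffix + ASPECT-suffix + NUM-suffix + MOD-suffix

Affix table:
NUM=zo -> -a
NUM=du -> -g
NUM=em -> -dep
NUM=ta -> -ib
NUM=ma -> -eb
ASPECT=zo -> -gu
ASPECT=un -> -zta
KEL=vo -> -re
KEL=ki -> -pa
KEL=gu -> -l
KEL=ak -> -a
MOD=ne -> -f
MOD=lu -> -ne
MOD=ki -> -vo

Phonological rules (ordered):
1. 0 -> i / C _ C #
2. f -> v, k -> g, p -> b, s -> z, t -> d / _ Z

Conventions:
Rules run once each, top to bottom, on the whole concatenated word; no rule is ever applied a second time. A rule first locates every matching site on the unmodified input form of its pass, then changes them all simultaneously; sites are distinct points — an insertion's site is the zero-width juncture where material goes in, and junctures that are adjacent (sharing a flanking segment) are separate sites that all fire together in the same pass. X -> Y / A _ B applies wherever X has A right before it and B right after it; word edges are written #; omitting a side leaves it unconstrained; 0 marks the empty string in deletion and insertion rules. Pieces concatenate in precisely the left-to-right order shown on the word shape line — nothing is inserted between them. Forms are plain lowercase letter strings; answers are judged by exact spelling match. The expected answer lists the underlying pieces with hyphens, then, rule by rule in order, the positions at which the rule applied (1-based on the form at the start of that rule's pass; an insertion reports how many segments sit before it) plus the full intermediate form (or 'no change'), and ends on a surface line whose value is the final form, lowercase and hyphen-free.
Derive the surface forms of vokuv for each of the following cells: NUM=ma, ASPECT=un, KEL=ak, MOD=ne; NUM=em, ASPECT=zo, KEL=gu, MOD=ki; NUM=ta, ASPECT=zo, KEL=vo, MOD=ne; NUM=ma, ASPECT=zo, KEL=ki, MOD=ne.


cell NUM=ma, ASPECT=un, KEL=ak, MOD=ne:
underlying: vokuv-a-zta-eb-f
1. 0 -> i / C _ C #: inserts after position(s) 11: vokuvaztaebif
2. f -> v, k -> g, p -> b, s -> z, t -> d / _ Z: no change
surface: vokuvaztaebif

cell NUM=em, ASPECT=zo, KEL=gu, MOD=ki:
underlying: vokuv-l-gu-dep-vo
1. 0 -> i / C _ C #: no change
2. f -> v, k -> g, p -> b, s -> z, t -> d / _ Z: fires at position(s) 11: vokuvlgudebvo
surface: vokuvlgudebvo

cell NUM=ta, ASPECT=zo, KEL=vo, MOD=ne:
underlying: vokuv-re-gu-ib-f
1. 0 -> i / C _ C #: inserts after position(s) 11: vokuvreguibif
2. f -> v, k -> g, p -> b, s -> z, t -> d / _ Z: no change
surface: vokuvreguibif

cell NUM=ma, ASPECT=zo, KEL=ki, MOD=ne:
underlying: vokuv-pa-gu-eb-f
1. 0 -> i / C _ C #: inserts after position(s) 11: vokuvpaguebif
2. f -> v, k -> g, p -> b, s -> z, t -> d / _ Z: no change
surface: vokuvpaguebif


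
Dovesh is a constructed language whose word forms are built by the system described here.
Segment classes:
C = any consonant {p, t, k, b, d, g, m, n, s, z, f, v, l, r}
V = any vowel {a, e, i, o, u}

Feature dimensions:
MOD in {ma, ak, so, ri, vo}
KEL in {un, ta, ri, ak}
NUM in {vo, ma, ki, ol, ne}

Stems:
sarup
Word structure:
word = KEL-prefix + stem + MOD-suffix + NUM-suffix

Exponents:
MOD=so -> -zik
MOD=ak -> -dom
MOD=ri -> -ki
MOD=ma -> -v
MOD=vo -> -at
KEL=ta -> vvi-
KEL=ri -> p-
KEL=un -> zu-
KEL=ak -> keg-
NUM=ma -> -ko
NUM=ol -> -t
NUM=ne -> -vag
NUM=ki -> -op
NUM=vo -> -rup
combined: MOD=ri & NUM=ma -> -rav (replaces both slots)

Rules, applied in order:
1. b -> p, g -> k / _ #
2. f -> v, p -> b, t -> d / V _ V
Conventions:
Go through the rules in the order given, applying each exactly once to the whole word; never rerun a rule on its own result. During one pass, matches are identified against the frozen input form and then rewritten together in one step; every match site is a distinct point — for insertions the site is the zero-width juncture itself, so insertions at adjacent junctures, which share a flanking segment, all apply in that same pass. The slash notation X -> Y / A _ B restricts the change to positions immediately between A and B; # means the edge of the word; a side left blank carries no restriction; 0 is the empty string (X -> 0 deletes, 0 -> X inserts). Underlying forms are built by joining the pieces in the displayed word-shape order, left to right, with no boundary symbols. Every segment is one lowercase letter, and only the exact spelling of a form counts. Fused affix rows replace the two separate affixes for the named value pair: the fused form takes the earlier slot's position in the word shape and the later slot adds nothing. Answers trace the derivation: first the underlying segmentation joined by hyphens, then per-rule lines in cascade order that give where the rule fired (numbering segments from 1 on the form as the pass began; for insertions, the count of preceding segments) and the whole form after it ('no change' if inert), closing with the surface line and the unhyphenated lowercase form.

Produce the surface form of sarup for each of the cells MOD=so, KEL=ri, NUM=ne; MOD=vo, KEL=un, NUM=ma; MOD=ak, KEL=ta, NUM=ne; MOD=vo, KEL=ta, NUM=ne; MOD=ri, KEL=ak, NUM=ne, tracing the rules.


cell MOD=so, KEL=ri, NUM=ne:
underlying: p-sarup-zik-vag
1. b -> p, g -> k / _ #: fires at position(s) 12: psarupzikvak
2. f -> v, p -> b, t -> d / V _ V: no change
surface: psarupzikvak

cell MOD=vo, KEL=un, NUM=ma:
underlying: zu-sarup-at-ko
1. b -> p, g -> k / _ #: no change
2. f -> v, p -> b, t -> d / V _ V: fires at position(s) 7: zusarubatko
surface: zusarubatko

cell MOD=ak, KEL=ta, NUM=ne:
underlying: vvi-sarup-dom-vag
1. b -> p, g -> k / _ #: fires at position(s) 14: vvisarupdomvak
2. f -> v, p -> b, t -> d / V _ V: no change
surface: vvisarupdomvak

cell MOD=vo, KEL=ta, NUM=ne:
underlying: vvi-sarup-at-vag
1. b -> p, g -> k / _ #: fires at position(s) 13: vvisarupatvak
2. f -> v, p -> b, t -> d / V _ V: fires at position(s) 8: vvisarubatvak
surface: vvisarubatvak

cell MOD=ri, KEL=ak, NUM=ne:
underlying: keg-sarup-ki-vag
1. b -> p, g -> k / _ #: fires at position(s) 13: kegsarupkivak
2. f -> v, p -> b, t -> d / V _ V: no change
surface: kegsarupkivak


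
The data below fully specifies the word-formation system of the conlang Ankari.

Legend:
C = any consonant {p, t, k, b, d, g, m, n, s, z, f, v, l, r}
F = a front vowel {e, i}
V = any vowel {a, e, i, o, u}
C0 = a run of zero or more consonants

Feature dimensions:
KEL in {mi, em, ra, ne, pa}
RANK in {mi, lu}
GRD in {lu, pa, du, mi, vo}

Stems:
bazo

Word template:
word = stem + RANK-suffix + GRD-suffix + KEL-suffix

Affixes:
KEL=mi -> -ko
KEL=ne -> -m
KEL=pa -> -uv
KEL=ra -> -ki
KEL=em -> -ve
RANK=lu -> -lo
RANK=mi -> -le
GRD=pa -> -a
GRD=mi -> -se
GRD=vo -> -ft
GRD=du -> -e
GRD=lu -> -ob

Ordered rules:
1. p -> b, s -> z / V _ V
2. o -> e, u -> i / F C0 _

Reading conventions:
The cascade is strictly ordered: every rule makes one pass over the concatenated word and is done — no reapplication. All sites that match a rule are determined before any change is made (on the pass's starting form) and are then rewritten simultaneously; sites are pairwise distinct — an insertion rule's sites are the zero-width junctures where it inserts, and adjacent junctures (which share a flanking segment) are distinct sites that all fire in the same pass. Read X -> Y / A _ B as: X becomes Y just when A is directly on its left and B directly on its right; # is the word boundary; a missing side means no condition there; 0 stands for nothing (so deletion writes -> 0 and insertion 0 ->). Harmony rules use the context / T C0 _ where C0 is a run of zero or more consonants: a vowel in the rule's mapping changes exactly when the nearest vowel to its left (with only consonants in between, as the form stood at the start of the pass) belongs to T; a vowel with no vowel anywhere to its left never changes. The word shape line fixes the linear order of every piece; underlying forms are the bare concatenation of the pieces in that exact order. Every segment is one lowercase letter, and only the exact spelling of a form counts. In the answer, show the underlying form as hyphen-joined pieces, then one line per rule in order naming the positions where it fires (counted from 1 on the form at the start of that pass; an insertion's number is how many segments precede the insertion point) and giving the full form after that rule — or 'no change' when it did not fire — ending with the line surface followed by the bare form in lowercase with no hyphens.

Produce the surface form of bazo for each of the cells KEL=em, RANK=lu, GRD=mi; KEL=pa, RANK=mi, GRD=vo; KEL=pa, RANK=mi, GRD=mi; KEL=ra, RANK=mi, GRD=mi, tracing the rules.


cell KEL=em, RANK=lu, GRD=mi:
underlying: bazo-lo-se-ve
1. p -> b, s -> z / V _ V: fires at position(s) 7: bazolozeve
2. o -> e, u -> i / F C0 _: no change
surface: bazolozeve

cell KEL=pa, RANK=mi, GRD=vo:
underlying: bazo-le-ft-uv
1. p -> b, s -> z / V _ V: no change
2. o -> e, u -> i / F C0 _: fires at position(s) 9: bazoleftiv
surface: bazoleftiv

cell KEL=pa, RANK=mi, GRD=mi:
underlying: bazo-le-se-uv
1. p -> b, s -> z / V _ V: fires at position(s) 7: bazolezeuv
2. o -> e, u -> i / F C0 _: fires at position(s) 9: bazolezeiv
surface: bazolezeiv

cell KEL=ra, RANK=mi, GRD=mi:
underlying: bazo-le-se-ki
1. p -> b, s -> z / V _ V: fires at position(s) 7: bazolezeki
2. o -> e, u -> i / F C0 _: no change
surface: bazolezeki


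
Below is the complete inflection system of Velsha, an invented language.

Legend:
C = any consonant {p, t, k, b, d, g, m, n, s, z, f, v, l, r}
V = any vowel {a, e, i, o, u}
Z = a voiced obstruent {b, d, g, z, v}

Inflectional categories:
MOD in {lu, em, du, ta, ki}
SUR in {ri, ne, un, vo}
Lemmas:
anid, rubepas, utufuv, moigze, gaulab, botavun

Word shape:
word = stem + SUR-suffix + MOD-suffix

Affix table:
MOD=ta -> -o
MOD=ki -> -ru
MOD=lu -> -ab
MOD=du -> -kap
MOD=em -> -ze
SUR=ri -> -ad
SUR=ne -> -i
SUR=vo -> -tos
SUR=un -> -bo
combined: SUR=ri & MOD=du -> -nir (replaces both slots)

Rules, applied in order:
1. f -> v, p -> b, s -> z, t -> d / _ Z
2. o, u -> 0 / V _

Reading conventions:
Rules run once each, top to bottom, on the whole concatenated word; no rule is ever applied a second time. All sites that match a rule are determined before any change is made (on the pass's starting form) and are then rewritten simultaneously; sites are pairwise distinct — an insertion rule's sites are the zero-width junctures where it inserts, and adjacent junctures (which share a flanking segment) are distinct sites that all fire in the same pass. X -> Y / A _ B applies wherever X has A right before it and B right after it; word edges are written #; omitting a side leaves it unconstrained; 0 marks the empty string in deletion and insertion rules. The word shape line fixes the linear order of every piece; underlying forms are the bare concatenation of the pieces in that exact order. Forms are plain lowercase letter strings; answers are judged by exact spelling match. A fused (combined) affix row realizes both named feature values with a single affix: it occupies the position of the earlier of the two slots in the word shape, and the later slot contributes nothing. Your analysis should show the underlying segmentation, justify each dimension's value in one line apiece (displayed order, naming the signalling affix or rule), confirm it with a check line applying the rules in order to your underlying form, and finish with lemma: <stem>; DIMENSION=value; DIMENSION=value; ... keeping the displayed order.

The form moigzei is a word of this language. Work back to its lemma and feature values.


underlying: moigze-i-o
MOD=ta - signalled by the affix -o
SUR=ne - signalled by the affix -i
check: moigzeio -> moigzeio -> moigzei
lemma: moigze; MOD=ta; SUR=ne


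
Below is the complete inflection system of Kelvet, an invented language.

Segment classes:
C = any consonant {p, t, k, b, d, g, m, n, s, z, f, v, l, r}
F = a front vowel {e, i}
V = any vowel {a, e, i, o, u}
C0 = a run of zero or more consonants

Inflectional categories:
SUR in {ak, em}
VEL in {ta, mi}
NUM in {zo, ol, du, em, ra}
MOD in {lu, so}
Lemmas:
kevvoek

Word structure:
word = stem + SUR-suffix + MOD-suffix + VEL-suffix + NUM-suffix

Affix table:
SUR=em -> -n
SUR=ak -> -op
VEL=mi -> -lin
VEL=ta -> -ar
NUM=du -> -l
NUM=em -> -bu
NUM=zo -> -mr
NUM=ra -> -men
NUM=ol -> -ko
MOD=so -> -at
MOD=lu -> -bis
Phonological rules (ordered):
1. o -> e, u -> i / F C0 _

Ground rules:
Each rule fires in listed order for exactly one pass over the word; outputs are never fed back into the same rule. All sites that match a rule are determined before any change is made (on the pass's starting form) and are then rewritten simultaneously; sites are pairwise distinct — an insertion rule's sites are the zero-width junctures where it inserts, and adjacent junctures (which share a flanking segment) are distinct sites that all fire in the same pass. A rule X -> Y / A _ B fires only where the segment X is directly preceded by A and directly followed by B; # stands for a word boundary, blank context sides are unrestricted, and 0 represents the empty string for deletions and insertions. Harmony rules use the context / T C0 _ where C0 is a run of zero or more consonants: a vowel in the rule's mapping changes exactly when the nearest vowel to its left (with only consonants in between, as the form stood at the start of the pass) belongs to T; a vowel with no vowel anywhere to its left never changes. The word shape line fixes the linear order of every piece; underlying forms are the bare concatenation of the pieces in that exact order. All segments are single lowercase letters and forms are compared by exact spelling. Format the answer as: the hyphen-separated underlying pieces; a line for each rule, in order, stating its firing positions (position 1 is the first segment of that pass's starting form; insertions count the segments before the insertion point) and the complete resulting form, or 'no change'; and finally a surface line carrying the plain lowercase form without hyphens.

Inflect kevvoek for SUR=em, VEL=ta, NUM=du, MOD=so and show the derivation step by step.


underlying: kevvoek-n-at-ar-l
1. o -> e, u -> i / F C0 _: fires at position(s) 5: kevveeknatarl
surface: kevveeknatarl


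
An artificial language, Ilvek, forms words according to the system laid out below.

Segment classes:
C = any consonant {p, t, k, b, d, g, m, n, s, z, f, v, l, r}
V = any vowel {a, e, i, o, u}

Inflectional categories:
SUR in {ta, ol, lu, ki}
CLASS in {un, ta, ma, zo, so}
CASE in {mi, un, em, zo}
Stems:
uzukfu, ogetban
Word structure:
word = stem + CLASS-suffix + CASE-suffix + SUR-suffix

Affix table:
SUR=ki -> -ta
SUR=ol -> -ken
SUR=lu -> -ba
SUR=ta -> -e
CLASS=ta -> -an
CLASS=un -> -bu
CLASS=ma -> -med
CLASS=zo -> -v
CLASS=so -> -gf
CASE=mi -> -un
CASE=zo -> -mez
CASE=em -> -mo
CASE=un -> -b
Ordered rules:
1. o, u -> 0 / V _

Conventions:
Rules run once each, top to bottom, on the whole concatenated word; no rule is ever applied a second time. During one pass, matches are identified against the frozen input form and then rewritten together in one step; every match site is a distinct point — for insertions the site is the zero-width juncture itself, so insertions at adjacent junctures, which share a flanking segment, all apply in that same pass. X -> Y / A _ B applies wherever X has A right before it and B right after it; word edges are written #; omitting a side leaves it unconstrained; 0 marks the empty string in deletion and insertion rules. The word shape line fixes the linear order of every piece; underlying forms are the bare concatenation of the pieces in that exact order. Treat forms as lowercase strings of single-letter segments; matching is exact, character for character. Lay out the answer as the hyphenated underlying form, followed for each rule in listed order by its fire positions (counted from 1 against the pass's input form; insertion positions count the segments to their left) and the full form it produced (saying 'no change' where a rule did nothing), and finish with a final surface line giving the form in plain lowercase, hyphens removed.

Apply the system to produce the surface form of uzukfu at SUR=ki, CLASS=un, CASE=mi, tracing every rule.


underlying: uzukfu-bu-un-ta
1. o, u -> 0 / V _: fires at position(s) 9: uzukfubunta
surface: uzukfubunta


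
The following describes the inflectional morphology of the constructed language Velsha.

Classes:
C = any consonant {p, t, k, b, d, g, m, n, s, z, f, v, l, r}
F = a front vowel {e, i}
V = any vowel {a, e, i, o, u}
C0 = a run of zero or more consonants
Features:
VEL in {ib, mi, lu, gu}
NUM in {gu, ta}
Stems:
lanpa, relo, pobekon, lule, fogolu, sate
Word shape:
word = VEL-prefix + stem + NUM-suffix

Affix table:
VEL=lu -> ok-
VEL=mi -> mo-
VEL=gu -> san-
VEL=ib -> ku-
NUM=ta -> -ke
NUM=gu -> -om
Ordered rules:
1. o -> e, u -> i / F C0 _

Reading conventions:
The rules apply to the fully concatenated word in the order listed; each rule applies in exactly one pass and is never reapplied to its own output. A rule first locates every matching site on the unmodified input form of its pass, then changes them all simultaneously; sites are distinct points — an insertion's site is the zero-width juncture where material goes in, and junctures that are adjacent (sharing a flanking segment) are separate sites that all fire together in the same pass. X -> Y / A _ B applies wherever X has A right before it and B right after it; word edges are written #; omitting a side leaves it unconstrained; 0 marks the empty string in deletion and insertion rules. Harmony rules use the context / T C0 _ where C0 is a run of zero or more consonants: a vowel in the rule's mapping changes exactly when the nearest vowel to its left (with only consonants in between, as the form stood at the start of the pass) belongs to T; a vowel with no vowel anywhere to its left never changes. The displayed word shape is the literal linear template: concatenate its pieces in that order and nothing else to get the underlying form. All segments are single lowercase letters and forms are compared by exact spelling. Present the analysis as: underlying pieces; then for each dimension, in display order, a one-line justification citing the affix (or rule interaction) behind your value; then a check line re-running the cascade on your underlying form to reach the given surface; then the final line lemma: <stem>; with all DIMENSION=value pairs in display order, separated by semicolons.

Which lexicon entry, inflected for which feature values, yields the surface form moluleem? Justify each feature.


underlying: mo-lule-om
VEL=mi - signalled by the affix mo-
NUM=gu - signalled by the affix -om
check: moluleom -> moluleem
lemma: lule; VEL=mi; NUM=gu


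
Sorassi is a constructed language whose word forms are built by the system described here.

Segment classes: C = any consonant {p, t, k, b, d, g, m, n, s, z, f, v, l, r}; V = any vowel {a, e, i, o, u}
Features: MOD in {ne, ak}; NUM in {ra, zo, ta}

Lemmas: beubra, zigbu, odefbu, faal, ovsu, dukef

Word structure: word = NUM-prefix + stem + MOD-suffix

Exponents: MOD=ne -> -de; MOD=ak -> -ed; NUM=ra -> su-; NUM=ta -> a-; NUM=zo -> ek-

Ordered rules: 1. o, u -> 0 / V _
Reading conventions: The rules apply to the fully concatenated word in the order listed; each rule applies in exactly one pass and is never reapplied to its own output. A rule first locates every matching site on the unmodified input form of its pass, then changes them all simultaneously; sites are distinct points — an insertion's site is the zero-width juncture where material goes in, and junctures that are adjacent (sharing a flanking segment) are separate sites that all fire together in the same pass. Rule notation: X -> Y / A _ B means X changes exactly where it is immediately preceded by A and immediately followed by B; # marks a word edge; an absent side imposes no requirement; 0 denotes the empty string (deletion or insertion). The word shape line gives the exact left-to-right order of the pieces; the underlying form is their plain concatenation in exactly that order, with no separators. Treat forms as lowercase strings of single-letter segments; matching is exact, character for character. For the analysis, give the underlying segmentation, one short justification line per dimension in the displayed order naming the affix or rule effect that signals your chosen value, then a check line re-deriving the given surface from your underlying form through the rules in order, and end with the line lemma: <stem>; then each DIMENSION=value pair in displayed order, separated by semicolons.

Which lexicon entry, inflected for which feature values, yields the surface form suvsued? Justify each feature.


underlying: su-ovsu-ed
MOD=ak - signalled by the affix -ed
NUM=ra - signalled by the affix su-
check: suovsued -> suvsued
lemma: ovsu; MOD=ak; NUM=ra


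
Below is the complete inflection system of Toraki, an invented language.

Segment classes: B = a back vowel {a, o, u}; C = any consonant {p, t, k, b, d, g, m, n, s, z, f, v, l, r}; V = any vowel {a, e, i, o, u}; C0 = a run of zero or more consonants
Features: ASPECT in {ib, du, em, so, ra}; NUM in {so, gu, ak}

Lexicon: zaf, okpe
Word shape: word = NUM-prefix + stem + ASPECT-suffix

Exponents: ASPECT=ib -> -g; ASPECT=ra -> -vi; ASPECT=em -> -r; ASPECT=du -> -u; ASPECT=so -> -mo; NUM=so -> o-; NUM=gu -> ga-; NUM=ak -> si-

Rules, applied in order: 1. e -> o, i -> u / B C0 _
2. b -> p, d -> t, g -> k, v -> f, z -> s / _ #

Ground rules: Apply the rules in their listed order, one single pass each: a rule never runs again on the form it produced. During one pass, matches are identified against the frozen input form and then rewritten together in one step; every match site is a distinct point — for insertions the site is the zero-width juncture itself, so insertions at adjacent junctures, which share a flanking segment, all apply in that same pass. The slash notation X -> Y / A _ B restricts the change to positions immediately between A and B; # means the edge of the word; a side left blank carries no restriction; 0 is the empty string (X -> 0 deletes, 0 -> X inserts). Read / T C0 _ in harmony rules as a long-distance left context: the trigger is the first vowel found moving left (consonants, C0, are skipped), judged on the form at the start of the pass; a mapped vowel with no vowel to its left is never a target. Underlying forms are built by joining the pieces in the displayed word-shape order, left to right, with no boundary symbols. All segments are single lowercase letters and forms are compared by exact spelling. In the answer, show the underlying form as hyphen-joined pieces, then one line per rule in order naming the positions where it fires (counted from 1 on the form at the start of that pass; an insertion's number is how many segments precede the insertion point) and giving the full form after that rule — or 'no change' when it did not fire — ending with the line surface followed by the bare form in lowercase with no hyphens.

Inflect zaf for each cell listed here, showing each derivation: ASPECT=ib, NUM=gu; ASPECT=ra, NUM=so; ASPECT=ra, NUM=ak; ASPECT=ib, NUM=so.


cell ASPECT=ib, NUM=gu:
underlying: ga-zaf-g
1. e -> o, i -> u / B C0 _: no change
2. b -> p, d -> t, g -> k, v -> f, z -> s / _ #: fires at position(s) 6: gazafk
surface: gazafk

cell ASPECT=ra, NUM=so:
underlying: o-zaf-vi
1. e -> o, i -> u / B C0 _: fires at position(s) 6: ozafvu
2. b -> p, d -> t, g -> k, v -> f, z -> s / _ #: no change
surface: ozafvu

cell ASPECT=ra, NUM=ak:
underlying: si-zaf-vi
1. e -> o, i -> u / B C0 _: fires at position(s) 7: sizafvu
2. b -> p, d -> t, g -> k, v -> f, z -> s / _ #: no change
surface: sizafvu

cell ASPECT=ib, NUM=so:
underlying: o-zaf-g
1. e -> o, i -> u / B C0 _: no change
2. b -> p, d -> t, g -> k, v -> f, z -> s / _ #: fires at position(s) 5: ozafk
surface: ozafk


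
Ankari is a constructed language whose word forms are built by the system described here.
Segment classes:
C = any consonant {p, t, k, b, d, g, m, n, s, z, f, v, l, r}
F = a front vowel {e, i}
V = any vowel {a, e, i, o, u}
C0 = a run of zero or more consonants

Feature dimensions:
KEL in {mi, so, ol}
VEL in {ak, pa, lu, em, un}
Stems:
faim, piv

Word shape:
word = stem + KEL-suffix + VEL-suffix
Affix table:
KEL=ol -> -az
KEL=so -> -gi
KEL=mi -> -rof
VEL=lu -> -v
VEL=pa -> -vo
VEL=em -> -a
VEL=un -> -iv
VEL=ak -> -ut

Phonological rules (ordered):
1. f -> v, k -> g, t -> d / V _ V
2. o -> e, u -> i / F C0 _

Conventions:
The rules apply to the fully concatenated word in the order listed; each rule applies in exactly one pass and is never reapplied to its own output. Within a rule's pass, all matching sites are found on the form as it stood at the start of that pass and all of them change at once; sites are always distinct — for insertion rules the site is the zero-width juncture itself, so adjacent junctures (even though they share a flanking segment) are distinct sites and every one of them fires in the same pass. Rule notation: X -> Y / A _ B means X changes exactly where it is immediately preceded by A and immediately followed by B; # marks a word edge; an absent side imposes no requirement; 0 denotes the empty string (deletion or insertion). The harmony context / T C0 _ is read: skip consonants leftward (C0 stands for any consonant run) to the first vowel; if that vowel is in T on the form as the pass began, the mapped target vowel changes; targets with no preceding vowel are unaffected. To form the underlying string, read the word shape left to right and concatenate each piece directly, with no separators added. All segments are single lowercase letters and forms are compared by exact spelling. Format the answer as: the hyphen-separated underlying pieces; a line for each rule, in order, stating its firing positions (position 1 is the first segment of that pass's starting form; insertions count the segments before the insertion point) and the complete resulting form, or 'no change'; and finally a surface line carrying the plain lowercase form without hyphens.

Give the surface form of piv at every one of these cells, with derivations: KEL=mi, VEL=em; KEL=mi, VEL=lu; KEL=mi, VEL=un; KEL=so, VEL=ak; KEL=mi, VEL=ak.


cell KEL=mi, VEL=em:
underlying: piv-rof-a
1. f -> v, k -> g, t -> d / V _ V: fires at position(s) 6: pivrova
2. o -> e, u -> i / F C0 _: fires at position(s) 5: pivreva
surface: pivreva

cell KEL=mi, VEL=lu:
underlying: piv-rof-v
1. f -> v, k -> g, t -> d / V _ V: no change
2. o -> e, u -> i / F C0 _: fires at position(s) 5: pivrefv
surface: pivrefv

cell KEL=mi, VEL=un:
underlying: piv-rof-iv
1. f -> v, k -> g, t -> d / V _ V: fires at position(s) 6: pivroviv
2. o -> e, u -> i / F C0 _: fires at position(s) 5: pivreviv
surface: pivreviv

cell KEL=so, VEL=ak:
underlying: piv-gi-ut
1. f -> v, k -> g, t -> d / V _ V: no change
2. o -> e, u -> i / F C0 _: fires at position(s) 6: pivgiit
surface: pivgiit

cell KEL=mi, VEL=ak:
underlying: piv-rof-ut
1. f -> v, k -> g, t -> d / V _ V: fires at position(s) 6: pivrovut
2. o -> e, u -> i / F C0 _: fires at position(s) 5: pivrevut
surface: pivrevut
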